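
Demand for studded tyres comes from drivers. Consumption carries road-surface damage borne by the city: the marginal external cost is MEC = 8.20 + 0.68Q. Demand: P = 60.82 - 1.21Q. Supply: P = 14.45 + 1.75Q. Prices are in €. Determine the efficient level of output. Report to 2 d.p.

Q* = 10.49

Social marginal benefit = demand − MEC = 52.62 - 1.89Q.
Set SMB = MC: 52.62 - 1.89Q = 14.45 + 1.75Q → Q* = 10.4863.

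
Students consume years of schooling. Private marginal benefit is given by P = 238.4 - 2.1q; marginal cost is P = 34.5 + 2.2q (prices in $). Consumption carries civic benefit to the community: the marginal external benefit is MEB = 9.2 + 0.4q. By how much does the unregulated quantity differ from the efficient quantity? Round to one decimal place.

Market equilibrium (private): 34.5 + 2.2q = 238.4 - 2.1q → q_m = 47.4186.
Social marginal benefit = demand + MEB = 247.6 - 1.7q.
Set SMB = MC: 247.6 - 1.7q = 34.5 + 2.2q → q* = 54.6410.
Gap = |47.4186 − 54.6410| = 7.2224.

7.2 units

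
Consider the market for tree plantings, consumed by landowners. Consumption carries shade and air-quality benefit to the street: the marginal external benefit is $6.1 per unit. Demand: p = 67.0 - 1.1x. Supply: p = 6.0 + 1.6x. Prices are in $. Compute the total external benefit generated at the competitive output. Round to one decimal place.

$137.8

Market equilibrium (private): 6.0 + 1.6x = 67.0 - 1.1x → x_m = 22.5926.
Total external benefit = MEB × x_m = 6.1 × 22.5926 = 137.8149.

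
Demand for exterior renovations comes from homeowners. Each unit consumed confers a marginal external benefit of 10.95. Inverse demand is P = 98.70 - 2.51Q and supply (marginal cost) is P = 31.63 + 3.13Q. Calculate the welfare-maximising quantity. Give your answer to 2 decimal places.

Social marginal benefit = demand + MEB = 109.65 - 2.51Q.
Set SMB = MC: 109.65 - 2.51Q = 31.63 + 3.13Q → Q* = 13.8333.

Q* = 13.83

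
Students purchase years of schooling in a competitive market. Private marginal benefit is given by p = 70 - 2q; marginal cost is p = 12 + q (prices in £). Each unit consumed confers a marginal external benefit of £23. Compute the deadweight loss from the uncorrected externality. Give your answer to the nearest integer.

Market equilibrium (private): 12 + q = 70 - 2q → q_m = 19.3333.
Social marginal benefit = demand + MEB = 93 - 2q.
Set SMB = MC: 93 - 2q = 12 + q → q* = 27.0000.
The welfare-loss triangle has base |q_m − q*| and height MEB(q_m) (the vertical gap between SMB and MC is zero at q* and MEB at q_m).
DWL = ½ × 7.6667 × 23.0000 = 88.1671.

DWL = £88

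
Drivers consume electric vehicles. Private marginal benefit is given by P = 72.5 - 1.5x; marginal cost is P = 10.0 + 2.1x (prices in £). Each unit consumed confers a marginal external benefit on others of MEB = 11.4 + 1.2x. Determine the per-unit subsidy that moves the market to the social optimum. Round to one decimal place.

subsidy = £48.4 per unit

Social marginal benefit = demand + MEB = 83.9 - 0.3x.
Set SMB = MC: 83.9 - 0.3x = 10.0 + 2.1x → x* = 30.7917.
The Pigouvian subsidy equals MEB at x*: 11.4 + 1.2×30.7917 = 48.3500.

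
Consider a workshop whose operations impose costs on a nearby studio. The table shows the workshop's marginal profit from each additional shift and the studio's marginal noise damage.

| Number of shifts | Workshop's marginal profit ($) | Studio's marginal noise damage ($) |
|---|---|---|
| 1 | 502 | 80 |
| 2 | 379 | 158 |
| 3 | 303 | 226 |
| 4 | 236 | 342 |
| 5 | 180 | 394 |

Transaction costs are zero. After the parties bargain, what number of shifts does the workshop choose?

3

Bargaining reaches the level where marginal profit last exceeds marginal noise damage.
That holds through level 3 (303 ≥ 226) but not at 4 (236 < 342).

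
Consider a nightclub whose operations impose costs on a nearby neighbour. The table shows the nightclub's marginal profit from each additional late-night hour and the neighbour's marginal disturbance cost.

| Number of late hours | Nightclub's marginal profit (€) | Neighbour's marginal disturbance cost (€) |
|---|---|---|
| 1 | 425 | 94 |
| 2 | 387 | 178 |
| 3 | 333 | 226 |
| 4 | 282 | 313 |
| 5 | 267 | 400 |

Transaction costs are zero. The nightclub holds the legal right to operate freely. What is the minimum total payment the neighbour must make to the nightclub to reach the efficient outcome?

Left alone the nightclub would choose level 5 (marginal profit stays positive).
Efficient level: k* = 3 (marginal profit ≥ marginal disturbance cost through 3).
The neighbour must at least cover the nightclub's forgone profit from cutting 5→3: 282 + 267 = 549.

€549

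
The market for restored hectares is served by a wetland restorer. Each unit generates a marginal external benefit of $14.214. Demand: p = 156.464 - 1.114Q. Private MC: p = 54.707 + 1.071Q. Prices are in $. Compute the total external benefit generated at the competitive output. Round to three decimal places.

$661.956

Market equilibrium (private): 54.707 + 1.071Q = 156.464 - 1.114Q → Q_m = 46.5707.
Total external benefit = MEB × Q_m = 14.214 × 46.5707 = 661.9559.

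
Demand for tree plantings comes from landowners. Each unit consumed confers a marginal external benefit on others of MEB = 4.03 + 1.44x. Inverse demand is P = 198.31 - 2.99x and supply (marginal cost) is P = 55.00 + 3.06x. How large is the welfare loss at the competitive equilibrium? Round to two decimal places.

Market equilibrium (private): 55.00 + 3.06x = 198.31 - 2.99x → x_m = 23.6876.
Social marginal benefit = demand + MEB = 202.34 - 1.55x.
Set SMB = MC: 202.34 - 1.55x = 55.00 + 3.06x → x* = 31.9610.
Height of the DWL triangle at x_m is SMB(x_m) − MC(x_m) = MEB(x_m) = 38.1401.
DWL = ½ × 8.2734 × 38.1401 = 157.7742.

DWL = 157.77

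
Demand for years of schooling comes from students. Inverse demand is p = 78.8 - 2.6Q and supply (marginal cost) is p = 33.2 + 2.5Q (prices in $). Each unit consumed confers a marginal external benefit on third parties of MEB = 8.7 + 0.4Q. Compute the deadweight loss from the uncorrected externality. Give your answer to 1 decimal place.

Market equilibrium (private): 33.2 + 2.5Q = 78.8 - 2.6Q → Q_m = 8.9412.
Social marginal benefit = demand + MEB = 87.5 - 2.2Q.
Set SMB = MC: 87.5 - 2.2Q = 33.2 + 2.5Q → Q* = 11.5532.
Height of the DWL triangle at Q_m is SMB(Q_m) − MC(Q_m) = MEB(Q_m) = 12.2765.
DWL = ½ × 2.6120 × 12.2765 = 16.0331.

DWL = $16.0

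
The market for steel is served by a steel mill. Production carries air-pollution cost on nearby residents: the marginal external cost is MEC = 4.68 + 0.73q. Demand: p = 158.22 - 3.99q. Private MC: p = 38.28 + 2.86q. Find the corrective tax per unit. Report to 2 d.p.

Social marginal cost = private MC + MEC = 42.96 + 3.59q.
Set SMC = demand: 42.96 + 3.59q = 158.22 - 3.99q → q* = 15.2058.
The Pigouvian tax equals MEC at q*: 4.68 + 0.73×15.2058 = 15.7802.

tax = 15.78 per unit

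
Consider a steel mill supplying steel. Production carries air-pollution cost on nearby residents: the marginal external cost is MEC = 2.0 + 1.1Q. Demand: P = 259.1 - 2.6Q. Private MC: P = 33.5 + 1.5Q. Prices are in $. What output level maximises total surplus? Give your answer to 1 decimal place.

Social marginal cost = private MC + MEC = 35.5 + 2.6Q.
Set SMC = demand: 35.5 + 2.6Q = 259.1 - 2.6Q → Q* = 43.0000.

Q* = 43.0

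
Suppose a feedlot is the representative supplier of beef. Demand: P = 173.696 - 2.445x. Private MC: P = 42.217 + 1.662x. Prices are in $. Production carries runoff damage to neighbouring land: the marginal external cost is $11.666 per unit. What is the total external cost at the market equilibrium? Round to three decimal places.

$373.468

Market equilibrium (private): 42.217 + 1.662x = 173.696 - 2.445x → x_m = 32.0134.
Total external cost = MEC × x_m = 11.666 × 32.0134 = 373.4683.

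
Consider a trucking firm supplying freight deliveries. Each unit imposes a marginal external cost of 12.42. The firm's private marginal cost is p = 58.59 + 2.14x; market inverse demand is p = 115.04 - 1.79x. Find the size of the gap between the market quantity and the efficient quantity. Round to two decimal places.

3.16 units

Market equilibrium (private): 58.59 + 2.14x = 115.04 - 1.79x → x_m = 14.3639.
Social marginal cost = private MC + MEC = 71.01 + 2.14x.
Set SMC = demand: 71.01 + 2.14x = 115.04 - 1.79x → x* = 11.2036.
Gap = |14.3639 − 11.2036| = 3.1603.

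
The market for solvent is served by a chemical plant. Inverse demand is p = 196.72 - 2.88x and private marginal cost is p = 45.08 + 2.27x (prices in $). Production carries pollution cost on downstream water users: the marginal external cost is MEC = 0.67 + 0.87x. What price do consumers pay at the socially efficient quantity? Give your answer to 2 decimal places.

P = $124.50

Social marginal cost = private MC + MEC = 45.75 + 3.14x.
Set SMC = demand: 45.75 + 3.14x = 196.72 - 2.88x → x* = 25.0781.
Consumer price on the demand curve at x*: 196.72 − 2.88×25.0781 = 124.4951.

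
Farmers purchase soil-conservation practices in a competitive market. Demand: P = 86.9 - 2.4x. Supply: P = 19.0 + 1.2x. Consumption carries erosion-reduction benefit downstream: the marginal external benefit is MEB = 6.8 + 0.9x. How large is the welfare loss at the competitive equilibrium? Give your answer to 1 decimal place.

Market equilibrium (private): 19.0 + 1.2x = 86.9 - 2.4x → x_m = 18.8611.
Social marginal benefit = demand + MEB = 93.7 - 1.5x.
Set SMB = MC: 93.7 - 1.5x = 19.0 + 1.2x → x* = 27.6667.
Height of the DWL triangle at x_m is SMB(x_m) − MC(x_m) = MEB(x_m) = 23.7750.
DWL = ½ × 8.8056 × 23.7750 = 104.6766.

DWL = 104.7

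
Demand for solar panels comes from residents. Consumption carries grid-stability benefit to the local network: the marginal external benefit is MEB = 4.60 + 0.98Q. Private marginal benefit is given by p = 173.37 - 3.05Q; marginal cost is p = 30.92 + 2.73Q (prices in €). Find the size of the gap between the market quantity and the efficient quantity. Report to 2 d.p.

Market equilibrium (private): 30.92 + 2.73Q = 173.37 - 3.05Q → Q_m = 24.6453.
Social marginal benefit = demand + MEB = 177.97 - 2.07Q.
Set SMB = MC: 177.97 - 2.07Q = 30.92 + 2.73Q → Q* = 30.6354.
Gap = |24.6453 − 30.6354| = 5.9901.

5.99 units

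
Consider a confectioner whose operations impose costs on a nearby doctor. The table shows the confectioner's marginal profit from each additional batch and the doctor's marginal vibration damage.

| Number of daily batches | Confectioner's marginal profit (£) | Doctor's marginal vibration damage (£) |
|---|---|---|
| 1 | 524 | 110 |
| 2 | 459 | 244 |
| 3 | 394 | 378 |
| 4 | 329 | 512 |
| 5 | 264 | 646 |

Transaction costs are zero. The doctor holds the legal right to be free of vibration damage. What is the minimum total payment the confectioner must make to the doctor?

Efficient level: marginal profit ≥ marginal vibration damage through level 3, so k* = 3.
With the doctor holding the right, the confectioner must at least compensate total damage at k*: 110 + 244 + 378 = 732.

£732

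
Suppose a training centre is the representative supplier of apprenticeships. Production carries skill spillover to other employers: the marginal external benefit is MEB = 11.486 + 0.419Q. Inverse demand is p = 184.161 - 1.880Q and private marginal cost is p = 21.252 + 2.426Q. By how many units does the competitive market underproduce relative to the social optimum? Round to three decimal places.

Market equilibrium (private): 21.252 + 2.426Q = 184.161 - 1.880Q → Q_m = 37.8330.
Social marginal cost = private MC − MEB = 9.766 + 2.007Q.
Set SMC = demand: 9.766 + 2.007Q = 184.161 - 1.880Q → Q* = 44.8662.
Gap = |37.8330 − 44.8662| = 7.0332.

7.033 units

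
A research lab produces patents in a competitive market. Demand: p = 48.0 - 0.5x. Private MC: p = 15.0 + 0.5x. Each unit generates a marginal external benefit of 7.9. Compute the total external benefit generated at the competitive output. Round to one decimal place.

260.7

Market equilibrium (private): 15.0 + 0.5x = 48.0 - 0.5x → x_m = 33.0000.
Total external benefit = MEB × x_m = 7.9 × 33.0000 = 260.7000.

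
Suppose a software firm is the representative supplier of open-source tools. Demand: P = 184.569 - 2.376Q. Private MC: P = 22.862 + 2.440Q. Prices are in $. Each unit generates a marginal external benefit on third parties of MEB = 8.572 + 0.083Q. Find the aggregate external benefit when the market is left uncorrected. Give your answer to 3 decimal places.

$334.610

Market equilibrium (private): 22.862 + 2.440Q = 184.569 - 2.376Q → Q_m = 33.5770.
Total external benefit = ∫₀^{Q_m} (8.572 + 0.083Q) dQ = 8.572×33.5770 + ½×0.083×33.5770² = 334.6098.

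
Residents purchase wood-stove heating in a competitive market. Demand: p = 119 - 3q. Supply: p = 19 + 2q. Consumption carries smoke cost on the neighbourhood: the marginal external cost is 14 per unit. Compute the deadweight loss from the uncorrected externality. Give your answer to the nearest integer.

DWL = 20

Market equilibrium (private): 19 + 2q = 119 - 3q → q_m = 20.0000.
Social marginal benefit = demand − MEC = 105 - 3q.
Set SMB = MC: 105 - 3q = 19 + 2q → q* = 17.2000.
The loss is the area between SMB and MC from q* to q_m; with linear curves that's a triangle of height MEC(q_m).
DWL = ½ × 2.8000 × 14.0000 = 19.6000.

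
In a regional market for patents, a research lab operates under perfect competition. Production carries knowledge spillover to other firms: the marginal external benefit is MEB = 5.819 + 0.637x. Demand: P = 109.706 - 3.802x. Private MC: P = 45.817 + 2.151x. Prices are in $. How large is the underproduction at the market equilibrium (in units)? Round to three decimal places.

2.381 units

Market equilibrium (private): 45.817 + 2.151x = 109.706 - 3.802x → x_m = 10.7322.
Social marginal cost = private MC − MEB = 39.998 + 1.514x.
Set SMC = demand: 39.998 + 1.514x = 109.706 - 3.802x → x* = 13.1129.
Gap = |10.7322 − 13.1129| = 2.3807.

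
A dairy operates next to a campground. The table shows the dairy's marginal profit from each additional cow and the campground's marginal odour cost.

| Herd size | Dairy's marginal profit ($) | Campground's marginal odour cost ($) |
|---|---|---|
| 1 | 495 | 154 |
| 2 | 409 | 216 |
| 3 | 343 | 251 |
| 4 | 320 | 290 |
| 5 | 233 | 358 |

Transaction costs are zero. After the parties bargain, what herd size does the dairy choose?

Bargaining reaches the level where marginal profit last exceeds marginal odour cost.
That holds through level 4 (320 ≥ 290) but not at 5 (233 < 358).

4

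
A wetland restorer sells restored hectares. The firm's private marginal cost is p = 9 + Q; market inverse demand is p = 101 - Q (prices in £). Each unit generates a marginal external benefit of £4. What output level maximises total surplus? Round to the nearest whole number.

Q* = 48

Social marginal cost = private MC − MEB = 5 + Q.
Set SMC = demand: 5 + Q = 101 - Q → Q* = 48.0000.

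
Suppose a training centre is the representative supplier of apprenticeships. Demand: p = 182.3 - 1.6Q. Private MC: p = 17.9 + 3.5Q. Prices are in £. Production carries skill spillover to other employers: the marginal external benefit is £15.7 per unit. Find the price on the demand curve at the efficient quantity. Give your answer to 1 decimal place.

P = £125.8

Social marginal cost = private MC − MEB = 2.2 + 3.5Q.
Set SMC = demand: 2.2 + 3.5Q = 182.3 - 1.6Q → Q* = 35.3137.
Consumer price on the demand curve at Q*: 182.3 − 1.6×35.3137 = 125.7981.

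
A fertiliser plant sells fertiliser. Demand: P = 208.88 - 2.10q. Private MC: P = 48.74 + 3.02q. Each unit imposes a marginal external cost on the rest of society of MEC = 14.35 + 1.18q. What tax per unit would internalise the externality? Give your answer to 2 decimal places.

Social marginal cost = private MC + MEC = 63.09 + 4.20q.
Set SMC = demand: 63.09 + 4.20q = 208.88 - 2.10q → q* = 23.1413.
The Pigouvian tax equals MEC at q*: 14.35 + 1.18×23.1413 = 41.6567.

tax = 41.66 per unit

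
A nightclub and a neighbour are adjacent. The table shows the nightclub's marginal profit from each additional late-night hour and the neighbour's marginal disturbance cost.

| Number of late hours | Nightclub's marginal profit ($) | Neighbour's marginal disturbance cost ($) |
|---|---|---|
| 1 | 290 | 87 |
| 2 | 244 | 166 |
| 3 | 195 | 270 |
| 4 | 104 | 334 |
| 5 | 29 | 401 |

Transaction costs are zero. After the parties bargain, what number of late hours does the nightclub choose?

2

Bargaining reaches the level where marginal profit last exceeds marginal disturbance cost.
That holds through level 2 (244 ≥ 166) but not at 3 (195 < 270).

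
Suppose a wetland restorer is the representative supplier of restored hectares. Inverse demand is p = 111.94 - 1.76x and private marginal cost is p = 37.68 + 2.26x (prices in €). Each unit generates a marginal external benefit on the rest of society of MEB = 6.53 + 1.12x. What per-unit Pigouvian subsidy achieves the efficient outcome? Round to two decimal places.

Social marginal cost = private MC − MEB = 31.15 + 1.14x.
Set SMC = demand: 31.15 + 1.14x = 111.94 - 1.76x → x* = 27.8586.
The Pigouvian subsidy equals MEB at x*: 6.53 + 1.12×27.8586 = 37.7316.

subsidy = €37.73 per unit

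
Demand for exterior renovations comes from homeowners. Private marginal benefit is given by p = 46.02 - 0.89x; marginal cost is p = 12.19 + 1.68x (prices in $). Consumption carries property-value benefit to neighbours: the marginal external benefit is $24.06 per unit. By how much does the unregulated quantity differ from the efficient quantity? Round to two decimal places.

9.36 units

Market equilibrium (private): 12.19 + 1.68x = 46.02 - 0.89x → x_m = 13.1634.
Social marginal benefit = demand + MEB = 70.08 - 0.89x.
Set SMB = MC: 70.08 - 0.89x = 12.19 + 1.68x → x* = 22.5253.
Gap = |13.1634 − 22.5253| = 9.3619.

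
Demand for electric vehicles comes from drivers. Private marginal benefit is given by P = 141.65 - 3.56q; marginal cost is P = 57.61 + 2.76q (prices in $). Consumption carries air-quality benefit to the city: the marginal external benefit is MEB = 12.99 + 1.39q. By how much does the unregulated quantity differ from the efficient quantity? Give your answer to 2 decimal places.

Market equilibrium (private): 57.61 + 2.76q = 141.65 - 3.56q → q_m = 13.2975.
Social marginal benefit = demand + MEB = 154.64 - 2.17q.
Set SMB = MC: 154.64 - 2.17q = 57.61 + 2.76q → q* = 19.6815.
Gap = |13.2975 − 19.6815| = 6.3840.

6.38 units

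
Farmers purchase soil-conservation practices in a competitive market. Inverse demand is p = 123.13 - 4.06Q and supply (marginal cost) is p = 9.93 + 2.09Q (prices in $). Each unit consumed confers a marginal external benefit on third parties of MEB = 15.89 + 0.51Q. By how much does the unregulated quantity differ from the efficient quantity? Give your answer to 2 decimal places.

Market equilibrium (private): 9.93 + 2.09Q = 123.13 - 4.06Q → Q_m = 18.4065.
Social marginal benefit = demand + MEB = 139.02 - 3.55Q.
Set SMB = MC: 139.02 - 3.55Q = 9.93 + 2.09Q → Q* = 22.8883.
Gap = |18.4065 − 22.8883| = 4.4818.

4.48 units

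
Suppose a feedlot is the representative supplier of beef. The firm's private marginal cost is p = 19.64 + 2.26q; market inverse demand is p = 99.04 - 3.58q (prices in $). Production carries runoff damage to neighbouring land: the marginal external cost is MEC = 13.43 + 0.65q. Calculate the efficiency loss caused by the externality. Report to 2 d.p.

DWL = $38.20

Market equilibrium (private): 19.64 + 2.26q = 99.04 - 3.58q → q_m = 13.5959.
Social marginal cost = private MC + MEC = 33.07 + 2.91q.
Set SMC = demand: 33.07 + 2.91q = 99.04 - 3.58q → q* = 10.1649.
Height of the DWL triangle at q_m is SMC(q_m) − demand(q_m) = MEC(q_m) = 22.2673.
DWL = ½ × 3.4310 × 22.2673 = 38.1996.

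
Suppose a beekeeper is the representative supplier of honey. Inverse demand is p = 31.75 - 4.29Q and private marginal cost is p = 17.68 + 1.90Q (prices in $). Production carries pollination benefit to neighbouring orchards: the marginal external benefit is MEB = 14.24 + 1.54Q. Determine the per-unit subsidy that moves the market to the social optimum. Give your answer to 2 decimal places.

subsidy = $23.62 per unit

Social marginal cost = private MC − MEB = 3.44 + 0.36Q.
Set SMC = demand: 3.44 + 0.36Q = 31.75 - 4.29Q → Q* = 6.0882.
The Pigouvian subsidy equals MEB at Q*: 14.24 + 1.54×6.0882 = 23.6158.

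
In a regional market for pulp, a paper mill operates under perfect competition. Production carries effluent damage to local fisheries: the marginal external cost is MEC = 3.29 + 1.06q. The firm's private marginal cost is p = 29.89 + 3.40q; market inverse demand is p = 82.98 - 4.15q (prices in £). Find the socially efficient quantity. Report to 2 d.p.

q* = 5.78

Social marginal cost = private MC + MEC = 33.18 + 4.46q.
Set SMC = demand: 33.18 + 4.46q = 82.98 - 4.15q → q* = 5.7840.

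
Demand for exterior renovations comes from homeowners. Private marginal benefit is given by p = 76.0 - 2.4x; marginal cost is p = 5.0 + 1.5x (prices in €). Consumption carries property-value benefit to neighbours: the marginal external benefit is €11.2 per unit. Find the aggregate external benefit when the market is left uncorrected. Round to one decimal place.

Market equilibrium (private): 5.0 + 1.5x = 76.0 - 2.4x → x_m = 18.2051.
Total external benefit = MEB × x_m = 11.2 × 18.2051 = 203.8971.

€203.9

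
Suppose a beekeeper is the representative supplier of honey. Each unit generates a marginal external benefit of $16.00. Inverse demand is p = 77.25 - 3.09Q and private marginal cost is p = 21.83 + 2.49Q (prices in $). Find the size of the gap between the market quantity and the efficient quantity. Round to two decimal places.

Market equilibrium (private): 21.83 + 2.49Q = 77.25 - 3.09Q → Q_m = 9.9319.
Social marginal cost = private MC − MEB = 5.83 + 2.49Q.
Set SMC = demand: 5.83 + 2.49Q = 77.25 - 3.09Q → Q* = 12.7993.
Gap = |9.9319 − 12.7993| = 2.8674.

2.87 units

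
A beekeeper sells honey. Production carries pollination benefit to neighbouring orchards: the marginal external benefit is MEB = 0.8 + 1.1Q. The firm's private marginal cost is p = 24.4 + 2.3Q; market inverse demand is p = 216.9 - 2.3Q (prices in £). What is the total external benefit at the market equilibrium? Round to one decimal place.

£996.7

Market equilibrium (private): 24.4 + 2.3Q = 216.9 - 2.3Q → Q_m = 41.8478.
Total external benefit = ∫₀^{Q_m} (0.8 + 1.1Q) dQ = 0.8×41.8478 + ½×1.1×41.8478² = 996.6593.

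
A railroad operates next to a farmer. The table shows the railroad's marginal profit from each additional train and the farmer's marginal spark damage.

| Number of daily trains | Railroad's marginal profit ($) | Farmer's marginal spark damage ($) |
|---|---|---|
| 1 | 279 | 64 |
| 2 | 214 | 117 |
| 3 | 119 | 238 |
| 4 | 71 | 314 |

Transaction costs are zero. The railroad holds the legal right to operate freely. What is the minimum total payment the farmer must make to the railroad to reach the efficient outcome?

Left alone the railroad would choose level 4 (marginal profit stays positive).
Efficient level: k* = 2 (marginal profit ≥ marginal spark damage through 2).
The farmer must at least cover the railroad's forgone profit from cutting 4→2: 119 + 71 = 190.

$190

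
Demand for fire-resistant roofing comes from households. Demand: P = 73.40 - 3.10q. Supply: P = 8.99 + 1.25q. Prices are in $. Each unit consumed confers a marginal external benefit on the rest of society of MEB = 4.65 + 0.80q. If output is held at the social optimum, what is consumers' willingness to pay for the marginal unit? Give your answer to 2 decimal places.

Social marginal benefit = demand + MEB = 78.05 - 2.30q.
Set SMB = MC: 78.05 - 2.30q = 8.99 + 1.25q → q* = 19.4535.
Consumer price on the demand curve at q*: 73.40 − 3.10×19.4535 = 13.0942.

P = $13.09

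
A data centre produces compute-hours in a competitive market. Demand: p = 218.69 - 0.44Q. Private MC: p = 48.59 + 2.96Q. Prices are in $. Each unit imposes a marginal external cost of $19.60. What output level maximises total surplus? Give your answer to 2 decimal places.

Social marginal cost = private MC + MEC = 68.19 + 2.96Q.
Set SMC = demand: 68.19 + 2.96Q = 218.69 - 0.44Q → Q* = 44.2647.

Q* = 44.26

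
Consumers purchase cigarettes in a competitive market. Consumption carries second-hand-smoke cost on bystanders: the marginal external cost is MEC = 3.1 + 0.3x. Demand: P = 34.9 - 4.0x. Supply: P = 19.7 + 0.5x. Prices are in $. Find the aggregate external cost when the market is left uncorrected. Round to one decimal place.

Market equilibrium (private): 19.7 + 0.5x = 34.9 - 4.0x → x_m = 3.3778.
Total external cost = ∫₀^{x_m} (3.1 + 0.3x) dx = 3.1×3.3778 + ½×0.3×3.3778² = 12.1826.

$12.2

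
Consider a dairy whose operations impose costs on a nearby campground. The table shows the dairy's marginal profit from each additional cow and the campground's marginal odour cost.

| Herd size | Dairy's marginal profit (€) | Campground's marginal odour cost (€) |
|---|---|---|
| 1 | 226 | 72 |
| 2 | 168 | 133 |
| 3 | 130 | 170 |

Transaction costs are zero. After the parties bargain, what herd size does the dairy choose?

Bargaining reaches the level where marginal profit last exceeds marginal odour cost.
That holds through level 2 (168 ≥ 133) but not at 3 (130 < 170).

2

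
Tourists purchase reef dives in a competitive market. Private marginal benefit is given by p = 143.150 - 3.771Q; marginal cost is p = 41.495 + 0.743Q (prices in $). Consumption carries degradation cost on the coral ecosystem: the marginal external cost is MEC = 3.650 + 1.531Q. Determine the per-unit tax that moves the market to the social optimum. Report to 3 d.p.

tax = $28.471 per unit

Social marginal benefit = demand − MEC = 139.500 - 5.302Q.
Set SMB = MC: 139.500 - 5.302Q = 41.495 + 0.743Q → Q* = 16.2126.
The Pigouvian tax equals MEC at Q*: 3.650 + 1.531×16.2126 = 28.4715.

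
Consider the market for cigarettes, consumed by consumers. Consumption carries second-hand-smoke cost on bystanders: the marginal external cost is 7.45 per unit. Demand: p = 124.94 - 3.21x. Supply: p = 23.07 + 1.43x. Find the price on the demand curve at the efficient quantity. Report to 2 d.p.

Social marginal benefit = demand − MEC = 117.49 - 3.21x.
Set SMB = MC: 117.49 - 3.21x = 23.07 + 1.43x → x* = 20.3491.
Consumer price on the demand curve at x*: 124.94 − 3.21×20.3491 = 59.6194.

P = 59.62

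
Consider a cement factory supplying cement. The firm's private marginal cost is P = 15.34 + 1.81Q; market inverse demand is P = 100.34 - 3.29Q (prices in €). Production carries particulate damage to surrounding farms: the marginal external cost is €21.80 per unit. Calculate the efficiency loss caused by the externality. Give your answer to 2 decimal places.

Market equilibrium (private): 15.34 + 1.81Q = 100.34 - 3.29Q → Q_m = 16.6667.
Social marginal cost = private MC + MEC = 37.14 + 1.81Q.
Set SMC = demand: 37.14 + 1.81Q = 100.34 - 3.29Q → Q* = 12.3922.
The loss is the area between SMC and demand from Q* to Q_m; with linear curves that's a triangle of height MEC(Q_m).
DWL = ½ × 4.2745 × 21.8000 = 46.5921.

DWL = €46.59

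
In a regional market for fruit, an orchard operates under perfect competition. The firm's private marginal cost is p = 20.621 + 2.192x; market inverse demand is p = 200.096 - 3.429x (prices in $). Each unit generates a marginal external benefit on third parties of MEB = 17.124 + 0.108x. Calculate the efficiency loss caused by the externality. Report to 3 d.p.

DWL = $38.384

Market equilibrium (private): 20.621 + 2.192x = 200.096 - 3.429x → x_m = 31.9294.
Social marginal cost = private MC − MEB = 3.497 + 2.084x.
Set SMC = demand: 3.497 + 2.084x = 200.096 - 3.429x → x* = 35.6610.
The loss is the area between SMC and demand from x* to x_m; with linear curves that's a triangle of height MEB(x_m).
DWL = ½ × 3.7316 × 20.5724 = 38.3840.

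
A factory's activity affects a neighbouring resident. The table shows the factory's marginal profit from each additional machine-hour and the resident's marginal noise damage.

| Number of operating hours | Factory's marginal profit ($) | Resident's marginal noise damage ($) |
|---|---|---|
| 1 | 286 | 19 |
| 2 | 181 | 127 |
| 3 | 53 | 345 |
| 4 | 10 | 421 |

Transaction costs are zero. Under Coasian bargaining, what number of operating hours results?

Bargaining reaches the level where marginal profit last exceeds marginal noise damage.
That holds through level 2 (181 ≥ 127) but not at 3 (53 < 345).

2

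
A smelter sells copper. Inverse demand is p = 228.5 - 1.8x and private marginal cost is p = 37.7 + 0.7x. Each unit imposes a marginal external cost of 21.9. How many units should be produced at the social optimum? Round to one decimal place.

Social marginal cost = private MC + MEC = 59.6 + 0.7x.
Set SMC = demand: 59.6 + 0.7x = 228.5 - 1.8x → x* = 67.5600.

x* = 67.6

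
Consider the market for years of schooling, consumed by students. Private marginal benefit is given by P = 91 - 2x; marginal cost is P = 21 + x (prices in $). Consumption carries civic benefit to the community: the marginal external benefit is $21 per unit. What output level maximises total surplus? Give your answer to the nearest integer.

x* = 30

Social marginal benefit = demand + MEB = 112 - 2x.
Set SMB = MC: 112 - 2x = 21 + x → x* = 30.3333.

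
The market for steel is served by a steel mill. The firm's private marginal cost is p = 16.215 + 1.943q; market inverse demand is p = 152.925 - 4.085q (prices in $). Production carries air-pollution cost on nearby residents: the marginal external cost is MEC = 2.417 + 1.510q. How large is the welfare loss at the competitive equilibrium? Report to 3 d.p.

DWL = $89.158

Market equilibrium (private): 16.215 + 1.943q = 152.925 - 4.085q → q_m = 22.6792.
Social marginal cost = private MC + MEC = 18.632 + 3.453q.
Set SMC = demand: 18.632 + 3.453q = 152.925 - 4.085q → q* = 17.8155.
Between q* and q_m the wedge SMC − demand runs linearly from 0 to MEC(q_m), so the loss is a triangle.
DWL = ½ × 4.8637 × 36.6625 = 89.1577.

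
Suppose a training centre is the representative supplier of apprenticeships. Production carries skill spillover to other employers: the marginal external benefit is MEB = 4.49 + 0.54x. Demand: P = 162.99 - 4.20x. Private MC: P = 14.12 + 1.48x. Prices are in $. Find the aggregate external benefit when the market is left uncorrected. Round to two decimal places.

Market equilibrium (private): 14.12 + 1.48x = 162.99 - 4.20x → x_m = 26.2095.
Total external benefit = ∫₀^{x_m} (4.49 + 0.54x) dx = 4.49×26.2095 + ½×0.54×26.2095² = 303.1539.

$303.15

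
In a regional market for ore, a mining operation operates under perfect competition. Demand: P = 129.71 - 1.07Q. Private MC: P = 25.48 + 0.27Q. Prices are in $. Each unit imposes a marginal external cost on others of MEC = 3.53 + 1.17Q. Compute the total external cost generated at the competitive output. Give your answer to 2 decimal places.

$3813.99

Market equilibrium (private): 25.48 + 0.27Q = 129.71 - 1.07Q → Q_m = 77.7836.
Total external cost = ∫₀^{Q_m} (3.53 + 1.17Q) dQ = 3.53×77.7836 + ½×1.17×77.7836² = 3813.9948.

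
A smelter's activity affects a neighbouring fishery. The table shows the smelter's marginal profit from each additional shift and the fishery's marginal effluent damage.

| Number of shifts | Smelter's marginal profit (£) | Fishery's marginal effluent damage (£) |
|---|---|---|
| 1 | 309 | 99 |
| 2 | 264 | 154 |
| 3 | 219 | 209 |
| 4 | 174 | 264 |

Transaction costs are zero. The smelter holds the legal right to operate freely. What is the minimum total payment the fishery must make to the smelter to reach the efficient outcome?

Left alone the smelter would choose level 4 (marginal profit stays positive).
Efficient level: k* = 3 (marginal profit ≥ marginal effluent damage through 3).
The fishery must at least cover the smelter's forgone profit from cutting 4→3: 174 = 174.

£174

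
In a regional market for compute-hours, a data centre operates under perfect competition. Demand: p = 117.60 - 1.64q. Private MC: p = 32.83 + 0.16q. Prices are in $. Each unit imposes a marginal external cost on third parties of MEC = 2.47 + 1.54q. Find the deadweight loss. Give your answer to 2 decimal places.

DWL = $841.96

Market equilibrium (private): 32.83 + 0.16q = 117.60 - 1.64q → q_m = 47.0944.
Social marginal cost = private MC + MEC = 35.30 + 1.70q.
Set SMC = demand: 35.30 + 1.70q = 117.60 - 1.64q → q* = 24.6407.
The welfare-loss triangle has base |q_m − q*| and height MEC(q_m) (the vertical gap between SMC and demand is zero at q* and MEC at q_m).
DWL = ½ × 22.4537 × 74.9954 = 841.9621.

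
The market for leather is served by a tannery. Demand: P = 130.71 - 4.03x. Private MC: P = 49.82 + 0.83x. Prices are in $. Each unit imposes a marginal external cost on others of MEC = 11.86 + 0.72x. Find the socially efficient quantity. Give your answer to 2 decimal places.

x* = 12.37

Social marginal cost = private MC + MEC = 61.68 + 1.55x.
Set SMC = demand: 61.68 + 1.55x = 130.71 - 4.03x → x* = 12.3710.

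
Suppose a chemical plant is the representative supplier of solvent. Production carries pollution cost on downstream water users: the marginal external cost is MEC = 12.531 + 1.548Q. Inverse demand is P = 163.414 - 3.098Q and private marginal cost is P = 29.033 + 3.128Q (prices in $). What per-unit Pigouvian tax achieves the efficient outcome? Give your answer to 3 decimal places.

Social marginal cost = private MC + MEC = 41.564 + 4.676Q.
Set SMC = demand: 41.564 + 4.676Q = 163.414 - 3.098Q → Q* = 15.6740.
The Pigouvian tax equals MEC at Q*: 12.531 + 1.548×15.6740 = 36.7944.

tax = $36.794 per unit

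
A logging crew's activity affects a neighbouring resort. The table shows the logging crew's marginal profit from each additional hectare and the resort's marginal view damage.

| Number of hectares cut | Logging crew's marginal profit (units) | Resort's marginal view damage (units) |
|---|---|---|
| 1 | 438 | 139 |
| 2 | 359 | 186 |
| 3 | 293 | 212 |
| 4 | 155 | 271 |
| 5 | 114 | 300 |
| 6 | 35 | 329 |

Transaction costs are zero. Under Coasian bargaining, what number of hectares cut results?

3

Bargaining reaches the level where marginal profit last exceeds marginal view damage.
That holds through level 3 (293 ≥ 212) but not at 4 (155 < 271).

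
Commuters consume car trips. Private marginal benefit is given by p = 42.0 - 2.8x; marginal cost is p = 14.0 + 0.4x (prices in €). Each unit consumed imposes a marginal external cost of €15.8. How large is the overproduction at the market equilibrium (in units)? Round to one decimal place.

Market equilibrium (private): 14.0 + 0.4x = 42.0 - 2.8x → x_m = 8.7500.
Social marginal benefit = demand − MEC = 26.2 - 2.8x.
Set SMB = MC: 26.2 - 2.8x = 14.0 + 0.4x → x* = 3.8125.
Gap = |8.7500 − 3.8125| = 4.9375.

4.9 units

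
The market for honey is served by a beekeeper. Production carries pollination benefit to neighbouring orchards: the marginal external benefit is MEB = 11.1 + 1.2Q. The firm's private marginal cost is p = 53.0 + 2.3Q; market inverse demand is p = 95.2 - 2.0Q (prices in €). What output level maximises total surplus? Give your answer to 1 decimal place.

Social marginal cost = private MC − MEB = 41.9 + 1.1Q.
Set SMC = demand: 41.9 + 1.1Q = 95.2 - 2.0Q → Q* = 17.1935.

Q* = 17.2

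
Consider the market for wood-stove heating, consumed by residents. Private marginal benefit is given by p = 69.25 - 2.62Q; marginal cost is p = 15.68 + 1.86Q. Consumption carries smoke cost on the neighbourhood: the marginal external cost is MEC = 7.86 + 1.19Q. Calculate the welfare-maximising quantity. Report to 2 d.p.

Social marginal benefit = demand − MEC = 61.39 - 3.81Q.
Set SMB = MC: 61.39 - 3.81Q = 15.68 + 1.86Q → Q* = 8.0617.

Q* = 8.06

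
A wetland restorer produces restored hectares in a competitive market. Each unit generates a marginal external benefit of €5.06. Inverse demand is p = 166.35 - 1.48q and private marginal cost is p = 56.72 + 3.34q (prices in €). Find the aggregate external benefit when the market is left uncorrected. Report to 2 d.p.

€115.09

Market equilibrium (private): 56.72 + 3.34q = 166.35 - 1.48q → q_m = 22.7448.
Total external benefit = MEB × q_m = 5.06 × 22.7448 = 115.0887.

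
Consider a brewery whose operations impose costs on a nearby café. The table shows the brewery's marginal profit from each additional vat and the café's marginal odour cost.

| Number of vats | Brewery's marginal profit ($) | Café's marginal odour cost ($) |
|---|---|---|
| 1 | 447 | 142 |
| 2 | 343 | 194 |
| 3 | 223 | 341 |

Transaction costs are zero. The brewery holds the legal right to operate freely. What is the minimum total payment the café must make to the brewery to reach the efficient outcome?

Left alone the brewery would choose level 3 (marginal profit stays positive).
Efficient level: k* = 2 (marginal profit ≥ marginal odour cost through 2).
The café must at least cover the brewery's forgone profit from cutting 3→2: 223 = 223.

$223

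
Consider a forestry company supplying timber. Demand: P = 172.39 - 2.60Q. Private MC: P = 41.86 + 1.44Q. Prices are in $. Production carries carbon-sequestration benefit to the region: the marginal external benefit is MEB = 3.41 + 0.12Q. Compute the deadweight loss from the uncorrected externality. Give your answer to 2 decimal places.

DWL = $6.77

Market equilibrium (private): 41.86 + 1.44Q = 172.39 - 2.60Q → Q_m = 32.3094.
Social marginal cost = private MC − MEB = 38.45 + 1.32Q.
Set SMC = demand: 38.45 + 1.32Q = 172.39 - 2.60Q → Q* = 34.1684.
Between Q* and Q_m the wedge demand − SMC runs linearly from 0 to MEB(Q_m), so the loss is a triangle.
DWL = ½ × 1.8590 × 7.2871 = 6.7734.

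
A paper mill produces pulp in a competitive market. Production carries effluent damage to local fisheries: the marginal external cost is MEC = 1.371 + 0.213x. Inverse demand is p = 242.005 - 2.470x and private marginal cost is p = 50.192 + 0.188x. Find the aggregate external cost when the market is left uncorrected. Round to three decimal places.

Market equilibrium (private): 50.192 + 0.188x = 242.005 - 2.470x → x_m = 72.1644.
Total external cost = ∫₀^{x_m} (1.371 + 0.213x) dx = 1.371×72.1644 + ½×0.213×72.1644² = 653.5575.

653.558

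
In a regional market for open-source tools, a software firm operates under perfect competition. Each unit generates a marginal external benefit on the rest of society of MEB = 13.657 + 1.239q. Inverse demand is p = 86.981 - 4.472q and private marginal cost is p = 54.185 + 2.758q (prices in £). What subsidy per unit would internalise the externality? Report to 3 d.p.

subsidy = £23.264 per unit

Social marginal cost = private MC − MEB = 40.528 + 1.519q.
Set SMC = demand: 40.528 + 1.519q = 86.981 - 4.472q → q* = 7.7538.
The Pigouvian subsidy equals MEB at q*: 13.657 + 1.239×7.7538 = 23.2640.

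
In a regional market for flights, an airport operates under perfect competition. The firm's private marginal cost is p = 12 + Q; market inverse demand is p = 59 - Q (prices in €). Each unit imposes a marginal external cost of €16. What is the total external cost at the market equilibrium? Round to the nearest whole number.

€376

Market equilibrium (private): 12 + Q = 59 - Q → Q_m = 23.5000.
Total external cost = MEC × Q_m = 16 × 23.5000 = 376.0000.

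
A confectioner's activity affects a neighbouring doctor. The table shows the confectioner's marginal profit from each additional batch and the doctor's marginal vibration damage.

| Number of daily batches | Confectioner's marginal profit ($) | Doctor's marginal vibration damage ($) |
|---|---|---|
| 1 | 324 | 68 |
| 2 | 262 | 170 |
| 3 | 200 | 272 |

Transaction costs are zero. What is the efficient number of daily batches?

Bargaining reaches the level where marginal profit last exceeds marginal vibration damage.
That holds through level 2 (262 ≥ 170) but not at 3 (200 < 272).

2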